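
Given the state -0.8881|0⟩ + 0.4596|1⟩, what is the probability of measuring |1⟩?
0.2112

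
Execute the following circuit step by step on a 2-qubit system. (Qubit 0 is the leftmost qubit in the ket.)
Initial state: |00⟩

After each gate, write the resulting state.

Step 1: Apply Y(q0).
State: i|10⟩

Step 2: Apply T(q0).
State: (-1/√2 + (1/√2)i)|10⟩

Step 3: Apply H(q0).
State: (-1/2 + (1/2)i)|00⟩ + (1/2 - (1/2)i)|10⟩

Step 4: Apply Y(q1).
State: (-1/2 - (1/2)i)|01⟩ + (1/2 + (1/2)i)|11⟩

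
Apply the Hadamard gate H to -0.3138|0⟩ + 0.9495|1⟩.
0.4495|0⟩ - 0.8933|1⟩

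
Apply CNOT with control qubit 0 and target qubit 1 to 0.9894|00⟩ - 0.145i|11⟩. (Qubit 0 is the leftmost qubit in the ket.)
0.9894|00⟩ - 0.145i|10⟩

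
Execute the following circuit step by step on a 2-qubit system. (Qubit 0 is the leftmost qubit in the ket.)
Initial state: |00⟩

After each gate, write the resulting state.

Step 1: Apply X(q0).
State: |10⟩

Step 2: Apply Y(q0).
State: -i|00⟩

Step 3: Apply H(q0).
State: -(1/√2)i|00⟩ - (1/√2)i|10⟩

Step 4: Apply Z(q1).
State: -(1/√2)i|00⟩ - (1/√2)i|10⟩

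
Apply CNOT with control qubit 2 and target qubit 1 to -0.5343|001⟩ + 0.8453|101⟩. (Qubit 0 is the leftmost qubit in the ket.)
-0.5343|011⟩ + 0.8453|111⟩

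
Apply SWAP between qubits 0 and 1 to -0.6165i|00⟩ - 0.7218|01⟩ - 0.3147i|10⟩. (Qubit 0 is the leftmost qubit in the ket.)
-0.6165i|00⟩ - 0.3147i|01⟩ - 0.7218|10⟩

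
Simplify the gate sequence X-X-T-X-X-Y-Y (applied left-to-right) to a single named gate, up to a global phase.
T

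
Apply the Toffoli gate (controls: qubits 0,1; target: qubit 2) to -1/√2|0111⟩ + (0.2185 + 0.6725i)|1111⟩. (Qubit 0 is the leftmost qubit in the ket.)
-1/√2|0111⟩ + (0.2185 + 0.6725i)|1101⟩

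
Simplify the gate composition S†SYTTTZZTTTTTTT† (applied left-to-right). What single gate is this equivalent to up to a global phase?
Y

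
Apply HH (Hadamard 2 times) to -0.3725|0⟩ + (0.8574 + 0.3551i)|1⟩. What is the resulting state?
-0.3725|0⟩ + (0.8574 + 0.3551i)|1⟩

H² = I, so an even number of Hadamards cancels: H^2 = I and the state is unchanged.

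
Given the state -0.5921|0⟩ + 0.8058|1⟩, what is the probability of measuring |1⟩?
0.6493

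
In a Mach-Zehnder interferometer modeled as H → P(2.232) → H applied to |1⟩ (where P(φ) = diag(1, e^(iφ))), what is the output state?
(0.807 - 0.3946i)|0⟩ + (0.193 + 0.3946i)|1⟩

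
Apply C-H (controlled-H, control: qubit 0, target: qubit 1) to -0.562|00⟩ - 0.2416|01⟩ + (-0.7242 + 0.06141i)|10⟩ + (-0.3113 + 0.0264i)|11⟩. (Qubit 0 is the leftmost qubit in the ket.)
-0.562|00⟩ - 0.2416|01⟩ + (-0.7322 + 0.06209i)|10⟩ + (-0.292 + 0.02476i)|11⟩

C-H leaves the control-|0⟩ kets |00⟩, |01⟩ unchanged and applies H to qubit 1 on the control-|1⟩ pair (|10⟩, |11⟩).
H = [[1/√2, 1/√2], [1/√2, -1/√2]].
With a = amp(|10⟩) = (-0.7242 + 0.06141i) and b = amp(|11⟩) = (-0.3113 + 0.0264i):
new amp(|10⟩) = (1/√2)·a + (1/√2)·b = (-0.7322 + 0.06209i)
new amp(|11⟩) = (1/√2)·a + (-1/√2)·b = (-0.292 + 0.02476i)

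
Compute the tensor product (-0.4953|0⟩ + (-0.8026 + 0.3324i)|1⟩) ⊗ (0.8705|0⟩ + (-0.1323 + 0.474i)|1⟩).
-0.4312|00⟩ + (0.06553 - 0.2348i)|01⟩ + (-0.6987 + 0.2894i)|10⟩ + (-0.05137 - 0.4244i)|11⟩

amp(|b₁b₂…⟩) = product of the factor amplitudes for bits b₁, b₂, …; only kets whose every factor amplitude is nonzero survive.
|00⟩: (-0.4953)(0.8705) = -0.4312
|01⟩: (-0.4953)(-0.1323 + 0.474i) = (0.06553 - 0.2348i)
|10⟩: (-0.8026 + 0.3324i)(0.8705) = (-0.6987 + 0.2894i)
|11⟩: (-0.8026 + 0.3324i)(-0.1323 + 0.474i) = (-0.05137 - 0.4244i)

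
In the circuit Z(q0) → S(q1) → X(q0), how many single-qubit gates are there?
3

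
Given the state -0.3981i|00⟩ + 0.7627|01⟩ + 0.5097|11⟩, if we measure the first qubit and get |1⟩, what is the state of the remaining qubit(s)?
|1⟩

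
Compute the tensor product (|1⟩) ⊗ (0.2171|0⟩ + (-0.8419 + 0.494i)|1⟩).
0.2171|10⟩ + (-0.8419 + 0.494i)|11⟩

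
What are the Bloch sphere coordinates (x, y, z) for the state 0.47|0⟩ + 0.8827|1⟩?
(0.8297, 0, -0.5583)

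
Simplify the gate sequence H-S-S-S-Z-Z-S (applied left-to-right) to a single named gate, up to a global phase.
H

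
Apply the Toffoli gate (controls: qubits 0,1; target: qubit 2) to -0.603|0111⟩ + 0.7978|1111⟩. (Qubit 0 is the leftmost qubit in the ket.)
-0.603|0111⟩ + 0.7978|1101⟩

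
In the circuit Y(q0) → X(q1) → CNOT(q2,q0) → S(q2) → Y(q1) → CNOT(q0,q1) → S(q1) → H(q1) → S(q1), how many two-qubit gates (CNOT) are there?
2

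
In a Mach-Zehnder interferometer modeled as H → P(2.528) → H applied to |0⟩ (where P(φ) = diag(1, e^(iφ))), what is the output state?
(0.09121 + 0.2879i)|0⟩ + (0.9088 - 0.2879i)|1⟩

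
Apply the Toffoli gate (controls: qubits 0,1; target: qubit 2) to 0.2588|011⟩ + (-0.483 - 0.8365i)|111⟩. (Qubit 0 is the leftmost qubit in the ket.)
0.2588|011⟩ + (-0.483 - 0.8365i)|110⟩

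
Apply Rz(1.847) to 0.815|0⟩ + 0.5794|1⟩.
(0.4915 - 0.6501i)|0⟩ + (0.3494 + 0.4622i)|1⟩

Rz(1.847) = [[e^(−iθ/2), 0], [0, e^(iθ/2)]] with e^(±iθ/2) = cos(θ/2) ± i·sin(θ/2); θ = 1.847, cos(θ/2) ≈ 0.603032, sin(θ/2) ≈ 0.797717.
With a = amp(|0⟩) = 0.815 and b = amp(|1⟩) = 0.5794:
new amp(|0⟩) = (0.603032 - 0.797717i)·a = (0.4915 - 0.6501i)
new amp(|1⟩) = (0.603032 + 0.797717i)·b = (0.3494 + 0.4622i)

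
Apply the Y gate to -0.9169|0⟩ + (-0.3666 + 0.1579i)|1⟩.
(0.1579 + 0.3666i)|0⟩ - 0.9169i|1⟩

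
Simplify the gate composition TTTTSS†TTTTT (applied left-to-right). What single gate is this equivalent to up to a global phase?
T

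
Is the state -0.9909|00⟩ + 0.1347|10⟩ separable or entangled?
Separable

Writing the state as a|00⟩ + b|01⟩ + c|10⟩ + d|11⟩, it is a product state iff ad − bc = 0.
Here (a, b, c, d) = (-0.9909, 0, 0.1347, 0): ad − bc = (-0.9909)(0) − (0)(0.1347) = 0, so the state is separable.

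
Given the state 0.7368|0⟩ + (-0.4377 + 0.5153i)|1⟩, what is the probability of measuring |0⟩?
0.5429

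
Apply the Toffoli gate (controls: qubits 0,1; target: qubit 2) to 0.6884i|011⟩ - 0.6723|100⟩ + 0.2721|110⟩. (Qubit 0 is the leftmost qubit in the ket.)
0.6884i|011⟩ - 0.6723|100⟩ + 0.2721|111⟩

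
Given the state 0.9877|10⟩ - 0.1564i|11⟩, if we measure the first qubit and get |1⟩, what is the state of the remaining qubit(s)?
0.9877|0⟩ - 0.1564i|1⟩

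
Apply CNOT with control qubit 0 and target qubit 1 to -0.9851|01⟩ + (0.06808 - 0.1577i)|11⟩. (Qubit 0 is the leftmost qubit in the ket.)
-0.9851|01⟩ + (0.06808 - 0.1577i)|10⟩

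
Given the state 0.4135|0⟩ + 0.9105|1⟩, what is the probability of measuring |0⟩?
0.171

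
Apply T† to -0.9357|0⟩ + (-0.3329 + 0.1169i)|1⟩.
-0.9357|0⟩ + (-0.1527 + 0.3181i)|1⟩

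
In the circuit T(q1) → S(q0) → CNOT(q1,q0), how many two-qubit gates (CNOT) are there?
1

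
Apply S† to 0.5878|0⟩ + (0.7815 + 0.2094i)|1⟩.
0.5878|0⟩ + (0.2094 - 0.7815i)|1⟩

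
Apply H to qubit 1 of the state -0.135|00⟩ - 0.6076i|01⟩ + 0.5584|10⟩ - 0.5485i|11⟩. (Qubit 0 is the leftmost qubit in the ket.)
(-0.09546 - 0.4296i)|00⟩ + (-0.09546 + 0.4296i)|01⟩ + (0.3948 - 0.3878i)|10⟩ + (0.3948 + 0.3878i)|11⟩

H on qubit 1 mixes each pair of kets that differ only in qubit 1: amplitudes (a, b) of (|…0…⟩, |…1…⟩) become ((a + b)/√2, (a − b)/√2). Kets absent from the input have amplitude 0.
(|00⟩, |01⟩): (a, b) = (-0.135, -0.6076i) → ((-0.09546 - 0.4296i), (-0.09546 + 0.4296i))
(|10⟩, |11⟩): (a, b) = (0.5584, -0.5485i) → ((0.3948 - 0.3878i), (0.3948 + 0.3878i))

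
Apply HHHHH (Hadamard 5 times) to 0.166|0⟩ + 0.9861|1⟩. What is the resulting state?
0.8147|0⟩ - 0.5799|1⟩

H² = I, so H^5 = H: a single Hadamard. With (a, b) = (0.166, 0.9861), H gives ((a + b)/√2, (a − b)/√2) = (0.8147, -0.5799).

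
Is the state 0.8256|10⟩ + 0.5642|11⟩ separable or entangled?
Separable

Writing the state as a|00⟩ + b|01⟩ + c|10⟩ + d|11⟩, it is a product state iff ad − bc = 0.
Here (a, b, c, d) = (0, 0, 0.8256, 0.5642): ad − bc = (0)(0.5642) − (0)(0.8256) = 0, so the state is separable.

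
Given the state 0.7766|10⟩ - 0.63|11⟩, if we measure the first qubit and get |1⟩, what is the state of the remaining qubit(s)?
0.7766|0⟩ - 0.63|1⟩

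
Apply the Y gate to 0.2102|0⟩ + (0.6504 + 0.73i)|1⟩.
(0.73 - 0.6504i)|0⟩ + 0.2102i|1⟩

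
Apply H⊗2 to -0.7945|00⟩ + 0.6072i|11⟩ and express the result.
(-0.3973 + 0.3036i)|00⟩ + (-0.3973 - 0.3036i)|01⟩ + (-0.3973 - 0.3036i)|10⟩ + (-0.3973 + 0.3036i)|11⟩

H⊗2 gives amp(|y⟩) = (1/2) Σ_x (−1)^(x·y) amp(|x⟩), where x·y is the number of positions in which both x and y have a 1.
|00⟩: (-0.7945 + 0.6072i)/2 = (-0.3973 + 0.3036i)
|01⟩: (-0.7945 - 0.6072i)/2 = (-0.3973 - 0.3036i)
|10⟩: (-0.7945 - 0.6072i)/2 = (-0.3973 - 0.3036i)
|11⟩: (-0.7945 + 0.6072i)/2 = (-0.3973 + 0.3036i)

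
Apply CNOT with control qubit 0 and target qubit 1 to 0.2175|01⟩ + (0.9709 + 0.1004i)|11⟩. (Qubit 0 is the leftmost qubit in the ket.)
0.2175|01⟩ + (0.9709 + 0.1004i)|10⟩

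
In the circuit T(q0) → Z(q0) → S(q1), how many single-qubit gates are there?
3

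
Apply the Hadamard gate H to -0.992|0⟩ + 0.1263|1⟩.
-0.6121|0⟩ - 0.7908|1⟩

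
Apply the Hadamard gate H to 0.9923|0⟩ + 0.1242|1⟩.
0.7895|0⟩ + 0.6138|1⟩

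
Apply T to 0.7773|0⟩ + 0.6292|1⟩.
0.7773|0⟩ + (0.4449 + 0.4449i)|1⟩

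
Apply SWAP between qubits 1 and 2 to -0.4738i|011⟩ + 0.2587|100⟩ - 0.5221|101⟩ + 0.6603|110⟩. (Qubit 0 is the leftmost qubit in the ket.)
-0.4738i|011⟩ + 0.2587|100⟩ + 0.6603|101⟩ - 0.5221|110⟩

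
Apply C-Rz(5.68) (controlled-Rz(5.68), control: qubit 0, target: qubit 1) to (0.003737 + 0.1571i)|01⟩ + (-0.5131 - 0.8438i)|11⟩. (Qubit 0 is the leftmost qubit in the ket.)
(0.003737 + 0.1571i)|01⟩ + (0.7406 + 0.6533i)|11⟩

C-Rz(5.68) leaves the control-|0⟩ kets |00⟩, |01⟩ unchanged and applies Rz(5.68) to qubit 1 on the control-|1⟩ pair (|10⟩, |11⟩).
Rz(5.68) = [[e^(−iθ/2), 0], [0, e^(iθ/2)]] with e^(±iθ/2) = cos(θ/2) ± i·sin(θ/2); θ = 5.68, cos(θ/2) ≈ -0.954865, sin(θ/2) ≈ 0.297041.
With a = amp(|10⟩) = 0 and b = amp(|11⟩) = (-0.5131 - 0.8438i):
new amp(|10⟩) = (-0.954865 - 0.297041i)·a = 0
new amp(|11⟩) = (-0.954865 + 0.297041i)·b = (0.7406 + 0.6533i)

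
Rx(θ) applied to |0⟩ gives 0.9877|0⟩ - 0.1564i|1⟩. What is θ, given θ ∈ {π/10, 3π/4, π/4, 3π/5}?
π/10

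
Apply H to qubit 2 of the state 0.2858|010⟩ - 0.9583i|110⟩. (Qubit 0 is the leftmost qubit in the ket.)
0.2021|010⟩ + 0.2021|011⟩ - 0.6776i|110⟩ - 0.6776i|111⟩

H on qubit 2 mixes each pair of kets that differ only in qubit 2: amplitudes (a, b) of (|…0…⟩, |…1…⟩) become ((a + b)/√2, (a − b)/√2). Kets absent from the input have amplitude 0.
(|010⟩, |011⟩): (a, b) = (0.2858, 0) → (0.2021, 0.2021)
(|110⟩, |111⟩): (a, b) = (-0.9583i, 0) → (-0.6776i, -0.6776i)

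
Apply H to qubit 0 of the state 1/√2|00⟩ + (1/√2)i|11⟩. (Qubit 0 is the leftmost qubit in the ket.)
1/2|00⟩ + (1/2)i|01⟩ + 1/2|10⟩ - (1/2)i|11⟩

H on qubit 0 mixes each pair of kets that differ only in qubit 0: amplitudes (a, b) of (|…0…⟩, |…1…⟩) become ((a + b)/√2, (a − b)/√2). Kets absent from the input have amplitude 0.
(|00⟩, |10⟩): (a, b) = (1/√2, 0) → (1/2, 1/2)
(|01⟩, |11⟩): (a, b) = (0, (1/√2)i) → ((1/2)i, -(1/2)i)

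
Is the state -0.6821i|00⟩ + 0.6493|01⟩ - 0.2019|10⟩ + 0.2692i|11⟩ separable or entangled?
Entangled

Writing the state as a|00⟩ + b|01⟩ + c|10⟩ + d|11⟩, it is a product state iff ad − bc = 0.
Here (a, b, c, d) = (-0.6821i, 0.6493, -0.2019, 0.2692i): ad − bc = (-0.6821i)(0.2692i) − (0.6493)(-0.2019) = 0.3147 ≠ 0, so the state is entangled.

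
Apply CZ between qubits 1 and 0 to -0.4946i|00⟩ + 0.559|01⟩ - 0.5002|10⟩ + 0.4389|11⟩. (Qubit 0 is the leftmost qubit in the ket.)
-0.4946i|00⟩ + 0.559|01⟩ - 0.5002|10⟩ - 0.4389|11⟩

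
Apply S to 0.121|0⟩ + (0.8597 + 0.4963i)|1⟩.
0.121|0⟩ + (-0.4963 + 0.8597i)|1⟩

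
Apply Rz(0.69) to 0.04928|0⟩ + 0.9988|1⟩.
(0.04638 - 0.01667i)|0⟩ + (0.9399 + 0.3378i)|1⟩

Rz(0.69) = [[e^(−iθ/2), 0], [0, e^(iθ/2)]] with e^(±iθ/2) = cos(θ/2) ± i·sin(θ/2); θ = 0.69, cos(θ/2) ≈ 0.941075, sin(θ/2) ≈ 0.338197.
With a = amp(|0⟩) = 0.04928 and b = amp(|1⟩) = 0.9988:
new amp(|0⟩) = (0.941075 - 0.338197i)·a = (0.04638 - 0.01667i)
new amp(|1⟩) = (0.941075 + 0.338197i)·b = (0.9399 + 0.3378i)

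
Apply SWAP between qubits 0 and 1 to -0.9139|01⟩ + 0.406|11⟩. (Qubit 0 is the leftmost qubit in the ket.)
-0.9139|10⟩ + 0.406|11⟩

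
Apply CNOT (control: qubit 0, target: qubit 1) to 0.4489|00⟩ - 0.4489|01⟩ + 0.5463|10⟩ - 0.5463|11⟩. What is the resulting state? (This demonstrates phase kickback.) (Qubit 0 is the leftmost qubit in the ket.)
0.4489|00⟩ - 0.4489|01⟩ - 0.5463|10⟩ + 0.5463|11⟩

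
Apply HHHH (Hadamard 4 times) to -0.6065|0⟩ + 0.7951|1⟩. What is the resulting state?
-0.6065|0⟩ + 0.7951|1⟩

H² = I, so an even number of Hadamards cancels: H^4 = I and the state is unchanged.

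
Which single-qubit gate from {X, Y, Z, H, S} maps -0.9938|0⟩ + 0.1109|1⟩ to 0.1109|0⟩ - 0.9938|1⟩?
X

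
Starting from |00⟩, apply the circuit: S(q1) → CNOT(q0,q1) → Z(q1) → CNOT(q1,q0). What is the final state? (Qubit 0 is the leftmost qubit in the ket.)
|00⟩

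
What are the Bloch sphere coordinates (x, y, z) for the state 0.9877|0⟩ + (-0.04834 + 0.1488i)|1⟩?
(-0.09549, 0.2939, 0.9511)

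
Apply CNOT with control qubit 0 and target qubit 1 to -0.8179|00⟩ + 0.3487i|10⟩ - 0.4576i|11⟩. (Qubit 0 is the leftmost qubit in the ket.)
-0.8179|00⟩ - 0.4576i|10⟩ + 0.3487i|11⟩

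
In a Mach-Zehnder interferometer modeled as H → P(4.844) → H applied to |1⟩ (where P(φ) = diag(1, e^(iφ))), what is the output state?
(0.4344 + 0.4957i)|0⟩ + (0.5656 - 0.4957i)|1⟩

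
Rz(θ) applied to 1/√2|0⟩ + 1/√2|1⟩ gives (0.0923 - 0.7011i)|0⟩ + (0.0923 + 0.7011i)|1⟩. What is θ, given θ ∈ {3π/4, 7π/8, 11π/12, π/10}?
11π/12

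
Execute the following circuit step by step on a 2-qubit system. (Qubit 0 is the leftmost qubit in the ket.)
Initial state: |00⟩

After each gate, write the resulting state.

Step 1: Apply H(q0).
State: 1/√2|00⟩ + 1/√2|10⟩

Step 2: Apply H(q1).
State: 1/2|00⟩ + 1/2|01⟩ + 1/2|10⟩ + 1/2|11⟩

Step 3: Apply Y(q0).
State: -(1/2)i|00⟩ - (1/2)i|01⟩ + (1/2)i|10⟩ + (1/2)i|11⟩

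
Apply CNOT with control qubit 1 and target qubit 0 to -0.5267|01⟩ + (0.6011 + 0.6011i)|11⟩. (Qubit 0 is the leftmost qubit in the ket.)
(0.6011 + 0.6011i)|01⟩ - 0.5267|11⟩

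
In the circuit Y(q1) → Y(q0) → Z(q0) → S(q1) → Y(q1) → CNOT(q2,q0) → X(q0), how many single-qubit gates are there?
6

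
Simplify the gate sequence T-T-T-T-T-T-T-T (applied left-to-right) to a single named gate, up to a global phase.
I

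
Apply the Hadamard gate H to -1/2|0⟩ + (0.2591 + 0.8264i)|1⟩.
(-0.1703 + 0.5844i)|0⟩ + (-0.5368 - 0.5844i)|1⟩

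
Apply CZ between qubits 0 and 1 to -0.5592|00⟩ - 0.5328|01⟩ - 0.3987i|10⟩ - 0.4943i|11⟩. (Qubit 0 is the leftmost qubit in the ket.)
-0.5592|00⟩ - 0.5328|01⟩ - 0.3987i|10⟩ + 0.4943i|11⟩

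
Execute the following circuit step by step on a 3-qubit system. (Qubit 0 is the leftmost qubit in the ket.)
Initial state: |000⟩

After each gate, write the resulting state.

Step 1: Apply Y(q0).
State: i|100⟩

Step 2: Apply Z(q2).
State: i|100⟩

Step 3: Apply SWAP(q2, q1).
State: i|100⟩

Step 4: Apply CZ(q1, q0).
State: i|100⟩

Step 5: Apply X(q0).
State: i|000⟩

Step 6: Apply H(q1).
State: (1/√2)i|000⟩ + (1/√2)i|010⟩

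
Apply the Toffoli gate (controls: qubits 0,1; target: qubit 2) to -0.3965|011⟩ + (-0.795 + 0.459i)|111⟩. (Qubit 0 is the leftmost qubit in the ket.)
-0.3965|011⟩ + (-0.795 + 0.459i)|110⟩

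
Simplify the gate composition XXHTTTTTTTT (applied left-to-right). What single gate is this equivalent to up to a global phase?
H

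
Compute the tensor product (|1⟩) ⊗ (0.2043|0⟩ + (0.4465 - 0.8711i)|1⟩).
0.2043|10⟩ + (0.4465 - 0.8711i)|11⟩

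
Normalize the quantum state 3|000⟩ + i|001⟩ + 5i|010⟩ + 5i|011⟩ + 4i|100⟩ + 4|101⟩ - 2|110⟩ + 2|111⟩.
0.3|000⟩ + 0.1i|001⟩ + (1/2)i|010⟩ + (1/2)i|011⟩ + 0.4i|100⟩ + 0.4|101⟩ - 0.2|110⟩ + 0.2|111⟩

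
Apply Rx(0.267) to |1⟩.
-0.1331i|0⟩ + 0.9911|1⟩

Rx(0.267) = [[cos(θ/2), −i·sin(θ/2)], [−i·sin(θ/2), cos(θ/2)]]; θ = 0.267, cos(θ/2) ≈ 0.991102, sin(θ/2) ≈ 0.133104.
With a = amp(|0⟩) = 0 and b = amp(|1⟩) = 1:
new amp(|0⟩) = (0.991102)·a + (-0.133104i)·b = -0.1331i
new amp(|1⟩) = (-0.133104i)·a + (0.991102)·b = 0.9911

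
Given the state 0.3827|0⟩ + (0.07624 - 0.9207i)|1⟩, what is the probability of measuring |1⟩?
0.8535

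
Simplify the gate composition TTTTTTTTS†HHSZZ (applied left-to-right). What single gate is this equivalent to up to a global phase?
I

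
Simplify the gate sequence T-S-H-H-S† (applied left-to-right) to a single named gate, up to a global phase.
T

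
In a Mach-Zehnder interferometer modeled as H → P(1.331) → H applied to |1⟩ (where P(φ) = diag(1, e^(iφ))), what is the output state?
(0.3812 - 0.4857i)|0⟩ + (0.6188 + 0.4857i)|1⟩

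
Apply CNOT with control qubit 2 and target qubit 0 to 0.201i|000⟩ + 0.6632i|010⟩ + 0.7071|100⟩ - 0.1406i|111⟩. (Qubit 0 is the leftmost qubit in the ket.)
0.201i|000⟩ + 0.6632i|010⟩ - 0.1406i|011⟩ + 0.7071|100⟩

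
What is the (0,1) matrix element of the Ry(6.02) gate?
-0.1312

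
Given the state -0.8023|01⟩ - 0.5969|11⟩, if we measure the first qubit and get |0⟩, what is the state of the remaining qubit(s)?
-|1⟩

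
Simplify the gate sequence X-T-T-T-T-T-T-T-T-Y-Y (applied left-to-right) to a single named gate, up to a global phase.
X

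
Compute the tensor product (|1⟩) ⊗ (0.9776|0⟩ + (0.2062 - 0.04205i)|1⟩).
0.9776|10⟩ + (0.2062 - 0.04205i)|11⟩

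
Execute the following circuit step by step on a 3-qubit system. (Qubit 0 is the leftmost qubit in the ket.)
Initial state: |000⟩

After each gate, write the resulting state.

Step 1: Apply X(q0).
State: |100⟩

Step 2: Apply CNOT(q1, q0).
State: |100⟩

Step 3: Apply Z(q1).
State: |100⟩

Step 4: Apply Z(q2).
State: |100⟩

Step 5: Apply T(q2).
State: |100⟩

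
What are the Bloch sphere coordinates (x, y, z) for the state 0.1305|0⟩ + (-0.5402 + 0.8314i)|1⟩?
(-0.141, 0.217, -0.966)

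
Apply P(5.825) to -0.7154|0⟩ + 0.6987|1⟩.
-0.7154|0⟩ + (0.6266 - 0.309i)|1⟩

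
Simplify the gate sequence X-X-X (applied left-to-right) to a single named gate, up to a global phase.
X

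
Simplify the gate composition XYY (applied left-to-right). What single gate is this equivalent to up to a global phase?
X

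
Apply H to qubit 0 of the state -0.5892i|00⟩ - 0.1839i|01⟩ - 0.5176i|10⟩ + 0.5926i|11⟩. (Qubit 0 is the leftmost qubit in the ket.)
-0.7826i|00⟩ + 0.289i|01⟩ - 0.05063i|10⟩ - 0.5491i|11⟩

H on qubit 0 mixes each pair of kets that differ only in qubit 0: amplitudes (a, b) of (|…0…⟩, |…1…⟩) become ((a + b)/√2, (a − b)/√2). Kets absent from the input have amplitude 0.
(|00⟩, |10⟩): (a, b) = (-0.5892i, -0.5176i) → (-0.7826i, -0.05063i)
(|01⟩, |11⟩): (a, b) = (-0.1839i, 0.5926i) → (0.289i, -0.5491i)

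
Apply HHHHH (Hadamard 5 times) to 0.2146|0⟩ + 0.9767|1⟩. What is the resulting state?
0.8424|0⟩ - 0.5389|1⟩

H² = I, so H^5 = H: a single Hadamard. With (a, b) = (0.2146, 0.9767), H gives ((a + b)/√2, (a − b)/√2) = (0.8424, -0.5389).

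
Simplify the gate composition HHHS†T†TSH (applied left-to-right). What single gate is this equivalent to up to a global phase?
I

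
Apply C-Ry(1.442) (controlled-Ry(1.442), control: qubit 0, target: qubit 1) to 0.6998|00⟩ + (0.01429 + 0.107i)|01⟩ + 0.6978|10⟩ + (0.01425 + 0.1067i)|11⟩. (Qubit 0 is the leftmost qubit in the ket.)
0.6998|00⟩ + (0.01429 + 0.107i)|01⟩ + (0.5147 - 0.07044i)|10⟩ + (0.4713 + 0.08015i)|11⟩

C-Ry(1.442) leaves the control-|0⟩ kets |00⟩, |01⟩ unchanged and applies Ry(1.442) to qubit 1 on the control-|1⟩ pair (|10⟩, |11⟩).
Ry(1.442) = [[cos(θ/2), −sin(θ/2)], [sin(θ/2), cos(θ/2)]]; θ = 1.442, cos(θ/2) ≈ 0.751146, sin(θ/2) ≈ 0.660136.
With a = amp(|10⟩) = 0.6978 and b = amp(|11⟩) = (0.01425 + 0.1067i):
new amp(|10⟩) = (0.751146)·a + (-0.660136)·b = (0.5147 - 0.07044i)
new amp(|11⟩) = (0.660136)·a + (0.751146)·b = (0.4713 + 0.08015i)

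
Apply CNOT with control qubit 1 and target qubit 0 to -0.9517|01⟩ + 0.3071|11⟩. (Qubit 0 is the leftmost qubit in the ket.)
0.3071|01⟩ - 0.9517|11⟩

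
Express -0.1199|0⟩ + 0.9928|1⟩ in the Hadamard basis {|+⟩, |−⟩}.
0.6172|+⟩ - 0.7868|−⟩

With |ψ⟩ = α|0⟩ + β|1⟩, the Hadamard-basis coefficients are ⟨+|ψ⟩ = (α + β)/√2 and ⟨−|ψ⟩ = (α − β)/√2.
Here α = -0.1199, β = 0.9928: (α + β)/√2 = 0.6172, (α − β)/√2 = -0.7868.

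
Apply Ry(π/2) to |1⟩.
-1/√2|0⟩ + 1/√2|1⟩

Ry(π/2) = [[cos(θ/2), −sin(θ/2)], [sin(θ/2), cos(θ/2)]]; θ = π/2, cos(θ/2) ≈ 0.707107, sin(θ/2) ≈ 0.707107.
With a = amp(|0⟩) = 0 and b = amp(|1⟩) = 1:
new amp(|0⟩) = (0.707107)·a + (-0.707107)·b = -1/√2
new amp(|1⟩) = (0.707107)·a + (0.707107)·b = 1/√2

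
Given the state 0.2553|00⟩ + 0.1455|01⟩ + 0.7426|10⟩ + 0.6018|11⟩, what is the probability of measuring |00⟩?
0.06518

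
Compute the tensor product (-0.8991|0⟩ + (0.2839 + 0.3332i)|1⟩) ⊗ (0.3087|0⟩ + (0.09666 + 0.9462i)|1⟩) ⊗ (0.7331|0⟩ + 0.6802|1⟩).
-0.2035|000⟩ - 0.1888|001⟩ + (-0.06371 - 0.6237i)|010⟩ + (-0.05911 - 0.5787i)|011⟩ + (0.06425 + 0.07541i)|100⟩ + (0.05961 + 0.06996i)|101⟩ + (-0.211 + 0.2205i)|110⟩ + (-0.1958 + 0.2046i)|111⟩

amp(|b₁b₂…⟩) = product of the factor amplitudes for bits b₁, b₂, …; only kets whose every factor amplitude is nonzero survive.
|000⟩: (-0.8991)(0.3087)(0.7331) = -0.2035
|001⟩: (-0.8991)(0.3087)(0.6802) = -0.1888
|010⟩: (-0.8991)(0.09666 + 0.9462i)(0.7331) = (-0.06371 - 0.6237i)
|011⟩: (-0.8991)(0.09666 + 0.9462i)(0.6802) = (-0.05911 - 0.5787i)
|100⟩: (0.2839 + 0.3332i)(0.3087)(0.7331) = (0.06425 + 0.07541i)
|101⟩: (0.2839 + 0.3332i)(0.3087)(0.6802) = (0.05961 + 0.06996i)
|110⟩: (0.2839 + 0.3332i)(0.09666 + 0.9462i)(0.7331) = (-0.211 + 0.2205i)
|111⟩: (0.2839 + 0.3332i)(0.09666 + 0.9462i)(0.6802) = (-0.1958 + 0.2046i)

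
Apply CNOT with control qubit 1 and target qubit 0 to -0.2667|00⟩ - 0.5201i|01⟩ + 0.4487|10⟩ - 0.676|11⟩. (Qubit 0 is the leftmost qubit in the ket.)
-0.2667|00⟩ - 0.676|01⟩ + 0.4487|10⟩ - 0.5201i|11⟩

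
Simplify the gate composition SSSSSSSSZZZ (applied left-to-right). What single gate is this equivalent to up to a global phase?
Z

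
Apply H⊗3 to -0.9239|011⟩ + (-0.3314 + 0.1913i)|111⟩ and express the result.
(-0.4438 + 0.06763i)|000⟩ + (0.4438 - 0.06763i)|001⟩ + (0.4438 - 0.06763i)|010⟩ + (-0.4438 + 0.06763i)|011⟩ + (-0.2095 - 0.06763i)|100⟩ + (0.2095 + 0.06763i)|101⟩ + (0.2095 + 0.06763i)|110⟩ + (-0.2095 - 0.06763i)|111⟩

H⊗3 gives amp(|y⟩) = (1/2√2) Σ_x (−1)^(x·y) amp(|x⟩), where x·y is the number of positions in which both x and y have a 1.
|000⟩: (-0.9239 + (-0.3314 + 0.1913i))/(2√2) = (-0.4438 + 0.06763i)
|001⟩: (0.9239 - (-0.3314 + 0.1913i))/(2√2) = (0.4438 - 0.06763i)
|010⟩: (0.9239 - (-0.3314 + 0.1913i))/(2√2) = (0.4438 - 0.06763i)
|011⟩: (-0.9239 + (-0.3314 + 0.1913i))/(2√2) = (-0.4438 + 0.06763i)
|100⟩: (-0.9239 - (-0.3314 + 0.1913i))/(2√2) = (-0.2095 - 0.06763i)
|101⟩: (0.9239 + (-0.3314 + 0.1913i))/(2√2) = (0.2095 + 0.06763i)
|110⟩: (0.9239 + (-0.3314 + 0.1913i))/(2√2) = (0.2095 + 0.06763i)
|111⟩: (-0.9239 - (-0.3314 + 0.1913i))/(2√2) = (-0.2095 - 0.06763i)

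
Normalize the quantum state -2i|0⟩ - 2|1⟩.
-(1/√2)i|0⟩ - 1/√2|1⟩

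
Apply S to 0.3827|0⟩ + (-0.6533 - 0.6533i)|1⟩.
0.3827|0⟩ + (0.6533 - 0.6533i)|1⟩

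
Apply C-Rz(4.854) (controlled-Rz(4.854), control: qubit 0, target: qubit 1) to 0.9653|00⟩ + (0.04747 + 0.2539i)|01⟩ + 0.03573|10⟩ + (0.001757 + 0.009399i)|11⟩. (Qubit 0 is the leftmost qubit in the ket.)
0.9653|00⟩ + (0.04747 + 0.2539i)|01⟩ + (-0.02699 - 0.02341i)|10⟩ + (-0.007486 - 0.005948i)|11⟩

C-Rz(4.854) leaves the control-|0⟩ kets |00⟩, |01⟩ unchanged and applies Rz(4.854) to qubit 1 on the control-|1⟩ pair (|10⟩, |11⟩).
Rz(4.854) = [[e^(−iθ/2), 0], [0, e^(iθ/2)]] with e^(±iθ/2) = cos(θ/2) ± i·sin(θ/2); θ = 4.854, cos(θ/2) ≈ -0.75536, sin(θ/2) ≈ 0.65531.
With a = amp(|10⟩) = 0.03573 and b = amp(|11⟩) = (0.001757 + 0.009399i):
new amp(|10⟩) = (-0.75536 - 0.65531i)·a = (-0.02699 - 0.02341i)
new amp(|11⟩) = (-0.75536 + 0.65531i)·b = (-0.007486 - 0.005948i)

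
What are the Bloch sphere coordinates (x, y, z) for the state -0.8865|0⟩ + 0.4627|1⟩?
(-0.8204, 0, 0.5718)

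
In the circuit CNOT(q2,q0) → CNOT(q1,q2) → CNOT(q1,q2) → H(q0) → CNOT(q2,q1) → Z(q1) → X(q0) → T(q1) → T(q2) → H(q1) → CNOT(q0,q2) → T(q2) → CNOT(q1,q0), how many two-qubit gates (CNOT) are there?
6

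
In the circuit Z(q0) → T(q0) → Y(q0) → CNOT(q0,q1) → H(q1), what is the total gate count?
5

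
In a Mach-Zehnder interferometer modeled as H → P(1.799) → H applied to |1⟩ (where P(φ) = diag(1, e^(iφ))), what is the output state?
(0.6131 - 0.487i)|0⟩ + (0.3869 + 0.487i)|1⟩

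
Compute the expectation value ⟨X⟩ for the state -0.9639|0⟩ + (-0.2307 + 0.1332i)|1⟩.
0.4447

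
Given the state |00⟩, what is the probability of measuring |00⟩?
1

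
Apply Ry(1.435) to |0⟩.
0.7535|0⟩ + 0.6575|1⟩

Ry(1.435) = [[cos(θ/2), −sin(θ/2)], [sin(θ/2), cos(θ/2)]]; θ = 1.435, cos(θ/2) ≈ 0.753452, sin(θ/2) ≈ 0.657503.
With a = amp(|0⟩) = 1 and b = amp(|1⟩) = 0:
new amp(|0⟩) = (0.753452)·a + (-0.657503)·b = 0.7535
new amp(|1⟩) = (0.657503)·a + (0.753452)·b = 0.6575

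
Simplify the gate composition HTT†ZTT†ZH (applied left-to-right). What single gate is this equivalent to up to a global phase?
I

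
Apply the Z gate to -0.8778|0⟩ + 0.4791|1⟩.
-0.8778|0⟩ - 0.4791|1⟩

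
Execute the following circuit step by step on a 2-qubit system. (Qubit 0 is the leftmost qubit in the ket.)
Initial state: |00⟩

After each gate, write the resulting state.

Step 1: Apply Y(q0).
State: i|10⟩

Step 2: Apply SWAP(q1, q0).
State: i|01⟩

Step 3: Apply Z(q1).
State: -i|01⟩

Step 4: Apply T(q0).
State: -i|01⟩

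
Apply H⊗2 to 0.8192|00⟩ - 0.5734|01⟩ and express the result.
0.1229|00⟩ + 0.6963|01⟩ + 0.1229|10⟩ + 0.6963|11⟩

H⊗2 gives amp(|y⟩) = (1/2) Σ_x (−1)^(x·y) amp(|x⟩), where x·y is the number of positions in which both x and y have a 1.
|00⟩: (0.8192 - 0.5734)/2 = 0.1229
|01⟩: (0.8192 + 0.5734)/2 = 0.6963
|10⟩: (0.8192 - 0.5734)/2 = 0.1229
|11⟩: (0.8192 + 0.5734)/2 = 0.6963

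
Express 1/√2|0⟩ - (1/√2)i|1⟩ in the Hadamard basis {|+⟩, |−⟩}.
(1/2 - (1/2)i)|+⟩ + (1/2 + (1/2)i)|−⟩

With |ψ⟩ = α|0⟩ + β|1⟩, the Hadamard-basis coefficients are ⟨+|ψ⟩ = (α + β)/√2 and ⟨−|ψ⟩ = (α − β)/√2.
Here α = 1/√2, β = -(1/√2)i: (α + β)/√2 = (1/2 - (1/2)i), (α − β)/√2 = (1/2 + (1/2)i).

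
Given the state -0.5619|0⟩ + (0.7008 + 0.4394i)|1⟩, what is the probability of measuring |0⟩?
0.3157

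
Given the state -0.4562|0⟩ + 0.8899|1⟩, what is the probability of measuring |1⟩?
0.7919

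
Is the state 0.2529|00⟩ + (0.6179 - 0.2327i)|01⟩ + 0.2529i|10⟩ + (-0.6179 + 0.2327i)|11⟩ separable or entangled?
Entangled

Writing the state as a|00⟩ + b|01⟩ + c|10⟩ + d|11⟩, it is a product state iff ad − bc = 0.
Here (a, b, c, d) = (0.2529, (0.6179 - 0.2327i), 0.2529i, (-0.6179 + 0.2327i)): ad − bc = (0.2529)(-0.6179 + 0.2327i) − (0.6179 - 0.2327i)(0.2529i) = (-0.2151 - 0.09742i) ≠ 0, so the state is entangled.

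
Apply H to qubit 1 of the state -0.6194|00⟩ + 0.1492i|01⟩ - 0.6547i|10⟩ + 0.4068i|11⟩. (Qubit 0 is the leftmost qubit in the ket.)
(-0.438 + 0.1055i)|00⟩ + (-0.438 - 0.1055i)|01⟩ - 0.1753i|10⟩ - 0.7506i|11⟩

H on qubit 1 mixes each pair of kets that differ only in qubit 1: amplitudes (a, b) of (|…0…⟩, |…1…⟩) become ((a + b)/√2, (a − b)/√2). Kets absent from the input have amplitude 0.
(|00⟩, |01⟩): (a, b) = (-0.6194, 0.1492i) → ((-0.438 + 0.1055i), (-0.438 - 0.1055i))
(|10⟩, |11⟩): (a, b) = (-0.6547i, 0.4068i) → (-0.1753i, -0.7506i)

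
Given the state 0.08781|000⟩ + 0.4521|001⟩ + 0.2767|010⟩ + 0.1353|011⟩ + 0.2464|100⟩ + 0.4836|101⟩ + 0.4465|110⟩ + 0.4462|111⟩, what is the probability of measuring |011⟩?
0.01831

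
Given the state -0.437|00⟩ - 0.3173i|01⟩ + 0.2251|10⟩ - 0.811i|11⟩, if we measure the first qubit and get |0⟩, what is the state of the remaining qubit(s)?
-0.8092|0⟩ - 0.5875i|1⟩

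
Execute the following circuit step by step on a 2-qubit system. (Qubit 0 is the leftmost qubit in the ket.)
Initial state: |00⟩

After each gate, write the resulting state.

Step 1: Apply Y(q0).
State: i|10⟩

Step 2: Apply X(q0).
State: i|00⟩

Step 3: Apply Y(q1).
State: -|01⟩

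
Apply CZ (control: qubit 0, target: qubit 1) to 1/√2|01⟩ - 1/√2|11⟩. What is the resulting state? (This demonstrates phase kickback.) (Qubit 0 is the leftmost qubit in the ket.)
1/√2|01⟩ + 1/√2|11⟩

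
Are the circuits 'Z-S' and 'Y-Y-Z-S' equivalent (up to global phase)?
Yes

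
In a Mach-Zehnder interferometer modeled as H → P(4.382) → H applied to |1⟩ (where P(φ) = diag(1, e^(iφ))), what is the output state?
(0.6622 + 0.473i)|0⟩ + (0.3378 - 0.473i)|1⟩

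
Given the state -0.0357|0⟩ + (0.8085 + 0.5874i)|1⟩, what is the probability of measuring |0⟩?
0.001274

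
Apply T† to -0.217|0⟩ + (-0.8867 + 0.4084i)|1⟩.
-0.217|0⟩ + (-0.3382 + 0.9158i)|1⟩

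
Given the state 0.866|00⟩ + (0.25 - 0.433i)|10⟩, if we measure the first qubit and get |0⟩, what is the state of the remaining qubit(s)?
|0⟩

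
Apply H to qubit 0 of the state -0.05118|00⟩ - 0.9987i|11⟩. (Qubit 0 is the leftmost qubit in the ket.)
-0.03619|00⟩ - 0.7062i|01⟩ - 0.03619|10⟩ + 0.7062i|11⟩

H on qubit 0 mixes each pair of kets that differ only in qubit 0: amplitudes (a, b) of (|…0…⟩, |…1…⟩) become ((a + b)/√2, (a − b)/√2). Kets absent from the input have amplitude 0.
(|00⟩, |10⟩): (a, b) = (-0.05118, 0) → (-0.03619, -0.03619)
(|01⟩, |11⟩): (a, b) = (0, -0.9987i) → (-0.7062i, 0.7062i)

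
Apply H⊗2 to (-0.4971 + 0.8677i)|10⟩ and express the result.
(-0.2486 + 0.4339i)|00⟩ + (-0.2486 + 0.4339i)|01⟩ + (0.2486 - 0.4339i)|10⟩ + (0.2486 - 0.4339i)|11⟩

H⊗2 gives amp(|y⟩) = (1/2) Σ_x (−1)^(x·y) amp(|x⟩), where x·y is the number of positions in which both x and y have a 1.
|00⟩: ((-0.4971 + 0.8677i))/2 = (-0.2486 + 0.4339i)
|01⟩: ((-0.4971 + 0.8677i))/2 = (-0.2486 + 0.4339i)
|10⟩: (-(-0.4971 + 0.8677i))/2 = (0.2486 - 0.4339i)
|11⟩: (-(-0.4971 + 0.8677i))/2 = (0.2486 - 0.4339i)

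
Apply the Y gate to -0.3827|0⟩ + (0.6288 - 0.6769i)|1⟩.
(-0.6769 - 0.6288i)|0⟩ - 0.3827i|1⟩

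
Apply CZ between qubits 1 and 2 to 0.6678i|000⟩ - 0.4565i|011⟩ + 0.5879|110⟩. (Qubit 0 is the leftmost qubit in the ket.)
0.6678i|000⟩ + 0.4565i|011⟩ + 0.5879|110⟩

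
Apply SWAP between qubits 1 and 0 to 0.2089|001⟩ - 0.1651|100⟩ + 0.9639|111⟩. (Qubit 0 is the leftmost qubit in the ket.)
0.2089|001⟩ - 0.1651|010⟩ + 0.9639|111⟩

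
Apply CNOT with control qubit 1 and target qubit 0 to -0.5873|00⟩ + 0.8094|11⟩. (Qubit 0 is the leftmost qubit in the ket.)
-0.5873|00⟩ + 0.8094|01⟩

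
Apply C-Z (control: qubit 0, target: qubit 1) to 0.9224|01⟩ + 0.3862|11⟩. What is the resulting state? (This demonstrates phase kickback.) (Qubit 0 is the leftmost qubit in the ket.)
0.9224|01⟩ - 0.3862|11⟩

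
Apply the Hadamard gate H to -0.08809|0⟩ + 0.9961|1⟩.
0.6421|0⟩ - 0.7666|1⟩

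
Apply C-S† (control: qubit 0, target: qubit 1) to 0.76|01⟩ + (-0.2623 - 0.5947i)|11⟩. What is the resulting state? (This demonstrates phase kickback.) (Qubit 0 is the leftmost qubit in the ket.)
0.76|01⟩ + (-0.5947 + 0.2623i)|11⟩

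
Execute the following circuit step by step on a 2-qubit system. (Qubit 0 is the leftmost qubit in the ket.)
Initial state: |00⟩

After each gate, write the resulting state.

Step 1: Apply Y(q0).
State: i|10⟩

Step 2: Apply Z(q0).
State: -i|10⟩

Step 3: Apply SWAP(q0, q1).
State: -i|01⟩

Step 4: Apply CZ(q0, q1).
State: -i|01⟩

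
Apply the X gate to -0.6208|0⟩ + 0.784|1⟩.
0.784|0⟩ - 0.6208|1⟩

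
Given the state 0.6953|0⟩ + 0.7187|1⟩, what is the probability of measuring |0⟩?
0.4834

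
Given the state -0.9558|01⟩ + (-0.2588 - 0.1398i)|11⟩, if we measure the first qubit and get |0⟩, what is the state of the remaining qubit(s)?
-|1⟩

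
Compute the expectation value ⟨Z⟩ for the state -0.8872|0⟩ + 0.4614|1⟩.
0.5742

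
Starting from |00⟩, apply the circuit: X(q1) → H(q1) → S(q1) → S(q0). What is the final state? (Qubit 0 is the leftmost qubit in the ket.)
1/√2|00⟩ - (1/√2)i|01⟩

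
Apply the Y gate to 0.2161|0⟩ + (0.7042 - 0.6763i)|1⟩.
(-0.6763 - 0.7042i)|0⟩ + 0.2161i|1⟩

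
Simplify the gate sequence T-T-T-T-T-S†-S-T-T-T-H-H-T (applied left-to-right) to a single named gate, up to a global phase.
T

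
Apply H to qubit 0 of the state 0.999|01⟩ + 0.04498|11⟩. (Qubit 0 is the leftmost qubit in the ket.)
0.7382|01⟩ + 0.6746|11⟩

H on qubit 0 mixes each pair of kets that differ only in qubit 0: amplitudes (a, b) of (|…0…⟩, |…1…⟩) become ((a + b)/√2, (a − b)/√2). Kets absent from the input have amplitude 0.
(|01⟩, |11⟩): (a, b) = (0.999, 0.04498) → (0.7382, 0.6746)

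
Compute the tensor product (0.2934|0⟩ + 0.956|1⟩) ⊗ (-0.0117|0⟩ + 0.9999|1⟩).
-0.003433|00⟩ + 0.2934|01⟩ - 0.01119|10⟩ + 0.9559|11⟩

amp(|b₁b₂…⟩) = product of the factor amplitudes for bits b₁, b₂, …; only kets whose every factor amplitude is nonzero survive.
|00⟩: (0.2934)(-0.0117) = -0.003433
|01⟩: (0.2934)(0.9999) = 0.2934
|10⟩: (0.956)(-0.0117) = -0.01119
|11⟩: (0.956)(0.9999) = 0.9559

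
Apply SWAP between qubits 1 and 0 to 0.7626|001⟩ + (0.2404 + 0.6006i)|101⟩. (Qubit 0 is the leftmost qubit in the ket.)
0.7626|001⟩ + (0.2404 + 0.6006i)|011⟩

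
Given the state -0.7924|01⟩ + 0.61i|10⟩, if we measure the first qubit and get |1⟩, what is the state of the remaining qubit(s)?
i|0⟩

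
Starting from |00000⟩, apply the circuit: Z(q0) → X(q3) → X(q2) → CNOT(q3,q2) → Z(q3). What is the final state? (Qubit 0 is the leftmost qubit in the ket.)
-|00010⟩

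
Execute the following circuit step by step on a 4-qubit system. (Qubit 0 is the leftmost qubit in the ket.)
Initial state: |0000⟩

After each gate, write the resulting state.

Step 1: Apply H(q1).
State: 1/√2|0000⟩ + 1/√2|0100⟩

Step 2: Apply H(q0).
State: 1/2|0000⟩ + 1/2|0100⟩ + 1/2|1000⟩ + 1/2|1100⟩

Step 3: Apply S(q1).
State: 1/2|0000⟩ + (1/2)i|0100⟩ + 1/2|1000⟩ + (1/2)i|1100⟩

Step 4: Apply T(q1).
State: 1/2|0000⟩ + (-1/√8 + (1/√8)i)|0100⟩ + 1/2|1000⟩ + (-1/√8 + (1/√8)i)|1100⟩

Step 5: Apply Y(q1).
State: (1/√8 + (1/√8)i)|0000⟩ + (1/2)i|0100⟩ + (1/√8 + (1/√8)i)|1000⟩ + (1/2)i|1100⟩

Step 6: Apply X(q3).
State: (1/√8 + (1/√8)i)|0001⟩ + (1/2)i|0101⟩ + (1/√8 + (1/√8)i)|1001⟩ + (1/2)i|1101⟩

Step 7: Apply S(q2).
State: (1/√8 + (1/√8)i)|0001⟩ + (1/2)i|0101⟩ + (1/√8 + (1/√8)i)|1001⟩ + (1/2)i|1101⟩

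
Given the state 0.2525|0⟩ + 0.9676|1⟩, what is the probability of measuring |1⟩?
0.9362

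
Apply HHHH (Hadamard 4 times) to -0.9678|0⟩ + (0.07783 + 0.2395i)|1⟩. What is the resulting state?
-0.9678|0⟩ + (0.07783 + 0.2395i)|1⟩

H² = I, so an even number of Hadamards cancels: H^4 = I and the state is unchanged.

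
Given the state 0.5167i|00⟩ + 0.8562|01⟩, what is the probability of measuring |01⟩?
0.7331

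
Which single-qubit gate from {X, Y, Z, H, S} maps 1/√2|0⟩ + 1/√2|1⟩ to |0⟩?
H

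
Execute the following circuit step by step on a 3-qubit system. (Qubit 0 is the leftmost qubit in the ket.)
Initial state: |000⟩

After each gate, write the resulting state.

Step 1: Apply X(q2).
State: |001⟩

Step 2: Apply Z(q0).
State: |001⟩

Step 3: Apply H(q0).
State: 1/√2|001⟩ + 1/√2|101⟩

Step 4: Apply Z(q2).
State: -1/√2|001⟩ - 1/√2|101⟩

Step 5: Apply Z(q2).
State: 1/√2|001⟩ + 1/√2|101⟩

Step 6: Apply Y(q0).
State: -(1/√2)i|001⟩ + (1/√2)i|101⟩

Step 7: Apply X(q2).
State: -(1/√2)i|000⟩ + (1/√2)i|100⟩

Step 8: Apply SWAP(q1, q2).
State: -(1/√2)i|000⟩ + (1/√2)i|100⟩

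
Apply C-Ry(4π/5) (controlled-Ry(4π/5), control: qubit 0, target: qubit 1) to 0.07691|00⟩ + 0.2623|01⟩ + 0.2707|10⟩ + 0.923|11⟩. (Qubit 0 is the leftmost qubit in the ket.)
0.07691|00⟩ + 0.2623|01⟩ - 0.7942|10⟩ + 0.5427|11⟩

C-Ry(4π/5) leaves the control-|0⟩ kets |00⟩, |01⟩ unchanged and applies Ry(4π/5) to qubit 1 on the control-|1⟩ pair (|10⟩, |11⟩).
Ry(4π/5) = [[cos(θ/2), −sin(θ/2)], [sin(θ/2), cos(θ/2)]]; θ = 4π/5, cos(θ/2) ≈ 0.309017, sin(θ/2) ≈ 0.951057.
With a = amp(|10⟩) = 0.2707 and b = amp(|11⟩) = 0.923:
new amp(|10⟩) = (0.309017)·a + (-0.951057)·b = -0.7942
new amp(|11⟩) = (0.951057)·a + (0.309017)·b = 0.5427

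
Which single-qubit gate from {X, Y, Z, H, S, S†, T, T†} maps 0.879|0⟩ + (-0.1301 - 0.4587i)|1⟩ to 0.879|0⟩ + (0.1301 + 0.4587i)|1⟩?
Z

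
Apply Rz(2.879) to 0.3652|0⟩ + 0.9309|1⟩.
(0.04781 - 0.3621i)|0⟩ + (0.1219 + 0.9229i)|1⟩

Rz(2.879) = [[e^(−iθ/2), 0], [0, e^(iθ/2)]] with e^(±iθ/2) = cos(θ/2) ± i·sin(θ/2); θ = 2.879, cos(θ/2) ≈ 0.130919, sin(θ/2) ≈ 0.991393.
With a = amp(|0⟩) = 0.3652 and b = amp(|1⟩) = 0.9309:
new amp(|0⟩) = (0.130919 - 0.991393i)·a = (0.04781 - 0.3621i)
new amp(|1⟩) = (0.130919 + 0.991393i)·b = (0.1219 + 0.9229i)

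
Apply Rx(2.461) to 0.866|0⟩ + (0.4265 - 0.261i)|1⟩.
(0.04301 - 0.402i)|0⟩ + (0.1424 - 0.9035i)|1⟩

Rx(2.461) = [[cos(θ/2), −i·sin(θ/2)], [−i·sin(θ/2), cos(θ/2)]]; θ = 2.461, cos(θ/2) ≈ 0.333766, sin(θ/2) ≈ 0.942656.
With a = amp(|0⟩) = 0.866 and b = amp(|1⟩) = (0.4265 - 0.261i):
new amp(|0⟩) = (0.333766)·a + (-0.942656i)·b = (0.04301 - 0.402i)
new amp(|1⟩) = (-0.942656i)·a + (0.333766)·b = (0.1424 - 0.9035i)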